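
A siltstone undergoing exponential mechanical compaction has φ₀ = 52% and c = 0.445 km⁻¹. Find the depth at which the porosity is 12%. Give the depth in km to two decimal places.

3.30 km

Invert Athy's law: z = ln(φ₀/φ) / c
z = ln(0.52/0.12) / 0.445 = ln(4.333) / 0.445 = 1.4663 / 0.445 = 3.295 km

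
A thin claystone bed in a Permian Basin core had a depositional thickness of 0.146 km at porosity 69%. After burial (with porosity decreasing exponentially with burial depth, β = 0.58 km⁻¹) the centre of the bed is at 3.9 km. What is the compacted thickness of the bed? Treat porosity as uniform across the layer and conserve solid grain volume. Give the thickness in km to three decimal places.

0.049 km

Porosity at 3.9 km: phi = 0.69·exp(−0.58×3.9) = 0.0719
Solid-volume conservation: h(1−phi) = h₀(1−phi₀) ⇒ h = h₀·(1−phi₀)/(1−phi)
h = 0.146 × (1 − 0.69)/(1 − 0.0719) = 0.146 × 0.3340 = 0.0488 km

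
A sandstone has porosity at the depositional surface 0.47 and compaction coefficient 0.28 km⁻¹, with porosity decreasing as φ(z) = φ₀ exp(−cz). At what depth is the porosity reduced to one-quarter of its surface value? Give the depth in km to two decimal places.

4.95 km

φ/φ₀ = 1/4 ⇒ exp(−c·z) = 1/4 ⇒ z = ln(4) / c
z = 1.3863 / 0.28 = 4.951 km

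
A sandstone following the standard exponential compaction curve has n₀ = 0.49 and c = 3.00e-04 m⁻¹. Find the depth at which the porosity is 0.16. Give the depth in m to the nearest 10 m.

Working in km (1 km = 1000 m; c in km⁻¹ = c in m⁻¹ × 1000):
Invert Athy's law: Z = ln(n₀/n) / c
Z = ln(0.49/0.16) / 0.3 = ln(3.062) / 0.3 = 1.1192 / 0.3 = 3.731 km

3730 m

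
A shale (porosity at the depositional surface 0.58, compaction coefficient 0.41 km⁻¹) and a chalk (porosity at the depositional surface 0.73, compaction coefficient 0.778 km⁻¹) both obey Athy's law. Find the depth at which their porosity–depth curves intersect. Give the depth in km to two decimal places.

0.63 km

Set n₀ₐ e^(−kₐZ) = n₀ᵦ e^(−kᵦZ) ⇒ ln(n₀ₐ/n₀ᵦ) = (kₐ − kᵦ)·Z
Z = ln(0.58/0.73) / (0.41 − 0.778) = -0.2300 / -0.368 = 0.625 km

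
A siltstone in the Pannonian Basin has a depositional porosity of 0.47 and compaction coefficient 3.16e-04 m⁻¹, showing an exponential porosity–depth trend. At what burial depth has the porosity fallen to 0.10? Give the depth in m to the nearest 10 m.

4900 m

Working in km (1 km = 1000 m; c in km⁻¹ = c in m⁻¹ × 1000):
Invert Athy's law: d = ln(φ₀/φ) / c
d = ln(0.47/0.1) / 0.316 = ln(4.7) / 0.316 = 1.5476 / 0.316 = 4.897 km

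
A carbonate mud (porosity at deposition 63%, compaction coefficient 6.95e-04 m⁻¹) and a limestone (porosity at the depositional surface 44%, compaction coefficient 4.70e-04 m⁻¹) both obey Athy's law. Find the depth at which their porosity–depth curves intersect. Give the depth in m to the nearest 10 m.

Working in km (1 km = 1000 m; β in km⁻¹ = β in m⁻¹ × 1000):
Set phi₀ₐ e^(−βₐZ) = phi₀ᵦ e^(−βᵦZ) ⇒ ln(phi₀ₐ/phi₀ᵦ) = (βₐ − βᵦ)·Z
Z = ln(0.63/0.44) / (0.695 − 0.47) = 0.3589 / 0.225 = 1.595 km

1600 m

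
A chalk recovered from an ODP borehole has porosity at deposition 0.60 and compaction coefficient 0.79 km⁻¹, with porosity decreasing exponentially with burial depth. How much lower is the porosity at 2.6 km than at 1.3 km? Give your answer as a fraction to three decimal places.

φ(1.3) = 0.6·e^(−0.79×1.3) = 0.2148
φ(2.6) = 0.6·e^(−0.79×2.6) = 0.0769
Δφ = 0.2148 − 0.0769 = 0.1379

0.138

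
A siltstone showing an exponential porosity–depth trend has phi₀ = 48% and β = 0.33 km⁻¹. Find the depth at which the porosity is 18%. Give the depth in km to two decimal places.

2.97 km

Invert Athy's law: Z = ln(phi₀/phi) / β
Z = ln(0.48/0.18) / 0.33 = ln(2.667) / 0.33 = 0.9808 / 0.33 = 2.972 km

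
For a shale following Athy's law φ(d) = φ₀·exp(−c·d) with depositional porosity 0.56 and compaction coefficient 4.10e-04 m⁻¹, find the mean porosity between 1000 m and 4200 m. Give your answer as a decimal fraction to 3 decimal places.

Working in km (1 km = 1000 m; c in km⁻¹ = c in m⁻¹ × 1000):
⟨φ⟩ = (1/(d₂−d₁)) ∫ φ₀ e^(−cd) dd = φ₀·(e^(−c·d₁) − e^(−c·d₂)) / (c·(d₂−d₁))
e^(−0.41×1) = 0.6637; e^(−0.41×4.2) = 0.1787
⟨φ⟩ = 0.56 × (0.6637 − 0.1787) / (0.41 × 3.2) = 0.56 × 0.3696 = 0.2070

0.207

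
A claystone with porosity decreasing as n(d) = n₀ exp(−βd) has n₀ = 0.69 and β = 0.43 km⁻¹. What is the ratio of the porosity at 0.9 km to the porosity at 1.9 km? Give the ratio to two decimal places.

n(d₁)/n(d₂) = e^(−β·d₁)/e^(−β·d₂) = e^{β(d₂−d₁)}
= exp(0.43 × 1) = exp(0.43) = 1.5373

1.54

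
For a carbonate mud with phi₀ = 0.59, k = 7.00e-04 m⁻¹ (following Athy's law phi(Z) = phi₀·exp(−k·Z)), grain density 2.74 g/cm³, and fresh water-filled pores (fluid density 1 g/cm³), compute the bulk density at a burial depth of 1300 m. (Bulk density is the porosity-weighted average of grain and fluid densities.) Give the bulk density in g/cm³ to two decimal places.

Working in km (1 km = 1000 m; k in km⁻¹ = k in m⁻¹ × 1000):
Porosity at depth: phi = 0.59·exp(−0.7×1.3) = 0.59×0.4025 = 0.2375
Bulk density: ρ_b = (1−phi)ρ_g + phi·ρ_f = 0.7625×2.74 + 0.2375×1
       = 2.089 + 0.237 = 2.327 g/cm³

2.33 g/cm³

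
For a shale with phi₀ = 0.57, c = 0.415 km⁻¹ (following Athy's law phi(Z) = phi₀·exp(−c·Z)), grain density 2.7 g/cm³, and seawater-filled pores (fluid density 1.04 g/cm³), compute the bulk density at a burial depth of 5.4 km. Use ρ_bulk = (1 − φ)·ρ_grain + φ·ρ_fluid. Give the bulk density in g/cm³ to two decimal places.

Porosity at depth: phi = 0.57·exp(−0.415×5.4) = 0.57×0.1064 = 0.0606
Bulk density: ρ_b = (1−phi)ρ_g + phi·ρ_f = 0.9394×2.7 + 0.0606×1.04
       = 2.536 + 0.063 = 2.599 g/cm³

2.60 g/cm³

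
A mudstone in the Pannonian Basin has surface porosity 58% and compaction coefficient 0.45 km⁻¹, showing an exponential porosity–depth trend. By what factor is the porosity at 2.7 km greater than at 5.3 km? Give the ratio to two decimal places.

phi(d₁)/phi(d₂) = e^(−β·d₁)/e^(−β·d₂) = e^{β(d₂−d₁)}
= exp(0.45 × 2.6) = exp(1.17) = 3.2220

3.22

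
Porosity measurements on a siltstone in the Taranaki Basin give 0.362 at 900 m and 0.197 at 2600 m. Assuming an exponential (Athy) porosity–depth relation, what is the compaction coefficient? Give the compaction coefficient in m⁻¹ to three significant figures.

Working in km (1 km = 1000 m; k in km⁻¹ = k in m⁻¹ × 1000):
Athy: n(z) = n₀ e^(−kz) ⇒ n₁/n₂ = e^{k(z₂−z₁)} ⇒ k = ln(n₁/n₂)/(z₂−z₁)
k = ln(0.362/0.197) / (2.6 − 0.9) = ln(1.838) / 1.7 = 0.6084 / 1.7 = 0.3579 km⁻¹

0.000358 m⁻¹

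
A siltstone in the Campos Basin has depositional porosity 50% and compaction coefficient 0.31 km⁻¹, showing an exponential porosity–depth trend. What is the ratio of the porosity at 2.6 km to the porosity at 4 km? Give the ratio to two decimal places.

phi(Z₁)/phi(Z₂) = e^(−c·Z₁)/e^(−c·Z₂) = e^{c(Z₂−Z₁)}
= exp(0.31 × 1.4) = exp(0.434) = 1.5434

1.54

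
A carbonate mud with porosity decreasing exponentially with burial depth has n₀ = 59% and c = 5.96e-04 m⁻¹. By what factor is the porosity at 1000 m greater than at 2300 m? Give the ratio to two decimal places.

2.17

Working in km (1 km = 1000 m; c in km⁻¹ = c in m⁻¹ × 1000):
n(d₁)/n(d₂) = e^(−c·d₁)/e^(−c·d₂) = e^{c(d₂−d₁)}
= exp(0.596 × 1.3) = exp(0.7748) = 2.1702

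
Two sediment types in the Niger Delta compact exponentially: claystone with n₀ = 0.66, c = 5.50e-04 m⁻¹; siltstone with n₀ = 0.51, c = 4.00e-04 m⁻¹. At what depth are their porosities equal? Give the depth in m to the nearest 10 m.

1720 m

Working in km (1 km = 1000 m; c in km⁻¹ = c in m⁻¹ × 1000):
Set n₀ₐ e^(−cₐZ) = n₀ᵦ e^(−cᵦZ) ⇒ ln(n₀ₐ/n₀ᵦ) = (cₐ − cᵦ)·Z
Z = ln(0.66/0.51) / (0.55 − 0.4) = 0.2578 / 0.15 = 1.719 km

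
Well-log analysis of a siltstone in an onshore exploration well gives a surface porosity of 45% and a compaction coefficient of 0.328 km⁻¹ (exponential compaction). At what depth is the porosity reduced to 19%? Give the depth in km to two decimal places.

2.63 km

Invert Athy's law: z = ln(phi₀/phi) / k
z = ln(0.45/0.19) / 0.328 = ln(2.368) / 0.328 = 0.8622 / 0.328 = 2.629 km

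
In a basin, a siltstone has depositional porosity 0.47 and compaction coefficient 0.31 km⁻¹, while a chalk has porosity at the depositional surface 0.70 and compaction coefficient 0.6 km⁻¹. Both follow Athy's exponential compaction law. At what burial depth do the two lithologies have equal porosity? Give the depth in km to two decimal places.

Set φ₀ₐ e^(−cₐZ) = φ₀ᵦ e^(−cᵦZ) ⇒ ln(φ₀ₐ/φ₀ᵦ) = (cₐ − cᵦ)·Z
Z = ln(0.47/0.7) / (0.31 − 0.6) = -0.3983 / -0.29 = 1.374 km

1.37 km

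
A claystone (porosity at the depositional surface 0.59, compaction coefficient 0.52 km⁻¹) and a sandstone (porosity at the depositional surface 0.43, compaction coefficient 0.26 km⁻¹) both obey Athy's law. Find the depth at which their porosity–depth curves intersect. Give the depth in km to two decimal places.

1.22 km

Set n₀ₐ e^(−cₐZ) = n₀ᵦ e^(−cᵦZ) ⇒ ln(n₀ₐ/n₀ᵦ) = (cₐ − cᵦ)·Z
Z = ln(0.59/0.43) / (0.52 − 0.26) = 0.3163 / 0.26 = 1.217 km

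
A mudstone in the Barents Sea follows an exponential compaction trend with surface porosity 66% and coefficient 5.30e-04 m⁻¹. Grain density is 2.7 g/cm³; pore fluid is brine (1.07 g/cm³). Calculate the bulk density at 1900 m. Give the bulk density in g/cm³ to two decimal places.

2.31 g/cm³

Working in km (1 km = 1000 m; k in km⁻¹ = k in m⁻¹ × 1000):
Porosity at depth: phi = 0.66·exp(−0.53×1.9) = 0.66×0.3653 = 0.2411
Bulk density: ρ_b = (1−phi)ρ_g + phi·ρ_f = 0.7589×2.7 + 0.2411×1.07
       = 2.049 + 0.258 = 2.307 g/cm³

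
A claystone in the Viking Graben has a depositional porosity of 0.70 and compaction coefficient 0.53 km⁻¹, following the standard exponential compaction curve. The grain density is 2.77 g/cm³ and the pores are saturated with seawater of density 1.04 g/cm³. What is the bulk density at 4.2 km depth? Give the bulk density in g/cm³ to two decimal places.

Porosity at depth: φ = 0.7·exp(−0.53×4.2) = 0.7×0.1080 = 0.0756
Bulk density: ρ_b = (1−φ)ρ_g + φ·ρ_f = 0.9244×2.77 + 0.0756×1.04
       = 2.561 + 0.079 = 2.639 g/cm³

2.64 g/cm³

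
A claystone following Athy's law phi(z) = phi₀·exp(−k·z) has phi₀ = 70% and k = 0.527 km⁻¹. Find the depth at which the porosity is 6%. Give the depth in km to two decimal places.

Invert Athy's law: z = ln(phi₀/phi) / k
z = ln(0.7/0.06) / 0.527 = ln(11.67) / 0.527 = 2.4567 / 0.527 = 4.662 km

4.66 km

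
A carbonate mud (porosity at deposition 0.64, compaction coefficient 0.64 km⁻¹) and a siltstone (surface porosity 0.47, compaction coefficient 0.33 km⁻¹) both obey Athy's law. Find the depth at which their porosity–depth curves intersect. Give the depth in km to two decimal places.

Set φ₀ₐ e^(−βₐz) = φ₀ᵦ e^(−βᵦz) ⇒ ln(φ₀ₐ/φ₀ᵦ) = (βₐ − βᵦ)·z
z = ln(0.64/0.47) / (0.64 − 0.33) = 0.3087 / 0.31 = 0.996 km

1.00 km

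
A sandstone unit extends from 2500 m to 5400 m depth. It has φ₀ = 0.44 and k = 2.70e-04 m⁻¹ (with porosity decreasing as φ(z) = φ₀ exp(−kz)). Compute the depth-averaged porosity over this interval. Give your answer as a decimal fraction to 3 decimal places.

Working in km (1 km = 1000 m; k in km⁻¹ = k in m⁻¹ × 1000):
⟨φ⟩ = (1/(z₂−z₁)) ∫ φ₀ e^(−kz) dz = φ₀·(e^(−k·z₁) − e^(−k·z₂)) / (k·(z₂−z₁))
e^(−0.27×2.5) = 0.5092; e^(−0.27×5.4) = 0.2327
⟨φ⟩ = 0.44 × (0.5092 − 0.2327) / (0.27 × 2.9) = 0.44 × 0.3531 = 0.1554

0.155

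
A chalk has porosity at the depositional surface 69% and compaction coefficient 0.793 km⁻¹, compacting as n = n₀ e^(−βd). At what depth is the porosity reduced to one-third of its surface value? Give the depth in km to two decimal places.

1.39 km

n/n₀ = 1/3 ⇒ exp(−β·d) = 1/3 ⇒ d = ln(3) / β
d = 1.0986 / 0.793 = 1.385 km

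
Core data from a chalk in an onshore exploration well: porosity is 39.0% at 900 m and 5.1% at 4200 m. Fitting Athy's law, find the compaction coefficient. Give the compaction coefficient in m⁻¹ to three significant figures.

Working in km (1 km = 1000 m; k in km⁻¹ = k in m⁻¹ × 1000):
Athy: phi(d) = phi₀ e^(−kd) ⇒ phi₁/phi₂ = e^{k(d₂−d₁)} ⇒ k = ln(phi₁/phi₂)/(d₂−d₁)
k = ln(0.39/0.051) / (4.2 − 0.9) = ln(7.647) / 3.3 = 2.0343 / 3.3 = 0.6165 km⁻¹

0.000616 m⁻¹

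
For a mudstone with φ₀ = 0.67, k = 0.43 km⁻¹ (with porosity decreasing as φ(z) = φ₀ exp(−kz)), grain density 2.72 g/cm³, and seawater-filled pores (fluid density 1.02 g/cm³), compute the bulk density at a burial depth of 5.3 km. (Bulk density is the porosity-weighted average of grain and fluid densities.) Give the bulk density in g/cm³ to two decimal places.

2.60 g/cm³

Porosity at depth: φ = 0.67·exp(−0.43×5.3) = 0.67×0.1024 = 0.0686
Bulk density: ρ_b = (1−φ)ρ_g + φ·ρ_f = 0.9314×2.72 + 0.0686×1.02
       = 2.533 + 0.070 = 2.603 g/cm³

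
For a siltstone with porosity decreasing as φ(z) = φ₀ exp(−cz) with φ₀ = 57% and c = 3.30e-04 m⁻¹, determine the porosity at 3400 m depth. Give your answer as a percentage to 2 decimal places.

18.56%

Working in km (1 km = 1000 m; c in km⁻¹ = c in m⁻¹ × 1000):
φ = φ₀·exp(−c·z) = 0.57 × exp(−0.33 × 3.4) = 0.57 × exp(−1.122)
  = 0.57 × 0.3256 = 0.1856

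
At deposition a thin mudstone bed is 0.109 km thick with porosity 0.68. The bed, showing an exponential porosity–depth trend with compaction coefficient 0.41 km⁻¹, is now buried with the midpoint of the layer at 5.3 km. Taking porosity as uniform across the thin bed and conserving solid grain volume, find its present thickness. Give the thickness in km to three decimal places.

Porosity at 5.3 km: φ = 0.68·exp(−0.41×5.3) = 0.0774
Solid-volume conservation: h(1−φ) = h₀(1−φ₀) ⇒ h = h₀·(1−φ₀)/(1−φ)
h = 0.109 × (1 − 0.68)/(1 − 0.0774) = 0.109 × 0.3468 = 0.0378 km

0.038 km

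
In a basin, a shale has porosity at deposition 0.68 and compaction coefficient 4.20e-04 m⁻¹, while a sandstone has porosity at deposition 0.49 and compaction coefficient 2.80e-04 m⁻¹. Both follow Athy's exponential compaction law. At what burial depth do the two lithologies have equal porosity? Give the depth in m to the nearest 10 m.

2340 m

Working in km (1 km = 1000 m; k in km⁻¹ = k in m⁻¹ × 1000):
Set n₀ₐ e^(−kₐz) = n₀ᵦ e^(−kᵦz) ⇒ ln(n₀ₐ/n₀ᵦ) = (kₐ − kᵦ)·z
z = ln(0.68/0.49) / (0.42 − 0.28) = 0.3277 / 0.14 = 2.341 km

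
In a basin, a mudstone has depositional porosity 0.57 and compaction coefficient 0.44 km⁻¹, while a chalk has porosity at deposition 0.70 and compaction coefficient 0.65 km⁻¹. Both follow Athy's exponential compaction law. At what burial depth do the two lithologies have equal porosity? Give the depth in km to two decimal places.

0.98 km

Set n₀ₐ e^(−βₐZ) = n₀ᵦ e^(−βᵦZ) ⇒ ln(n₀ₐ/n₀ᵦ) = (βₐ − βᵦ)·Z
Z = ln(0.57/0.7) / (0.44 − 0.65) = -0.2054 / -0.21 = 0.978 km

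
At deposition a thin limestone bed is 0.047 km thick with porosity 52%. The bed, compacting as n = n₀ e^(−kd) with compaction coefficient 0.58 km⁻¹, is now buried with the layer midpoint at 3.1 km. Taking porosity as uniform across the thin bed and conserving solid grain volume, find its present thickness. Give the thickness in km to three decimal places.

Porosity at 3.1 km: n = 0.52·exp(−0.58×3.1) = 0.0861
Solid-volume conservation: h(1−n) = h₀(1−n₀) ⇒ h = h₀·(1−n₀)/(1−n)
h = 0.047 × (1 − 0.52)/(1 − 0.0861) = 0.047 × 0.5252 = 0.0247 km

0.025 km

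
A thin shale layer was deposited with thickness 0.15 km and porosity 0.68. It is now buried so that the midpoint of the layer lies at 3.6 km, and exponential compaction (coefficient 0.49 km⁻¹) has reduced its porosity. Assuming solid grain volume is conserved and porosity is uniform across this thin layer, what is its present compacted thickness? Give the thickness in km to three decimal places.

Porosity at 3.6 km: φ = 0.68·exp(−0.49×3.6) = 0.1165
Solid-volume conservation: h(1−φ) = h₀(1−φ₀) ⇒ h = h₀·(1−φ₀)/(1−φ)
h = 0.15 × (1 − 0.68)/(1 − 0.1165) = 0.15 × 0.3622 = 0.0543 km

0.054 km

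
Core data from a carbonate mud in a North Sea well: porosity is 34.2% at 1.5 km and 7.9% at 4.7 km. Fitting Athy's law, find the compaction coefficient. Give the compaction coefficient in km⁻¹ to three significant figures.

Athy: φ(Z) = φ₀ e^(−kZ) ⇒ φ₁/φ₂ = e^{k(Z₂−Z₁)} ⇒ k = ln(φ₁/φ₂)/(Z₂−Z₁)
k = ln(0.342/0.079) / (4.7 − 1.5) = ln(4.329) / 3.2 = 1.4654 / 3.2 = 0.4579 km⁻¹

0.458 km⁻¹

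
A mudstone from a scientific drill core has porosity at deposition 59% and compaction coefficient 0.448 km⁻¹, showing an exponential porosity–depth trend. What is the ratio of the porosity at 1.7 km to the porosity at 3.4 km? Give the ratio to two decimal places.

2.14

n(d₁)/n(d₂) = e^(−c·d₁)/e^(−c·d₂) = e^{c(d₂−d₁)}
= exp(0.448 × 1.7) = exp(0.7616) = 2.1417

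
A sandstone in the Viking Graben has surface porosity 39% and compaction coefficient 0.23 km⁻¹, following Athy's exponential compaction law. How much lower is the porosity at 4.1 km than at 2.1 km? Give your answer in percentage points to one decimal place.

n(2.1) = 0.39·e^(−0.23×2.1) = 0.2406
n(4.1) = 0.39·e^(−0.23×4.1) = 0.1519
Δn = 0.2406 − 0.1519 = 0.0887

8.9 percentage points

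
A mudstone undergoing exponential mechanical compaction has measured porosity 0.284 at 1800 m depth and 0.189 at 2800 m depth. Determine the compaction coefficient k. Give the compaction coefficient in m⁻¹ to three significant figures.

0.000407 m⁻¹

Working in km (1 km = 1000 m; k in km⁻¹ = k in m⁻¹ × 1000):
Athy: φ(d) = φ₀ e^(−kd) ⇒ φ₁/φ₂ = e^{k(d₂−d₁)} ⇒ k = ln(φ₁/φ₂)/(d₂−d₁)
k = ln(0.284/0.189) / (2.8 − 1.8) = ln(1.503) / 1 = 0.4072 / 1 = 0.4072 km⁻¹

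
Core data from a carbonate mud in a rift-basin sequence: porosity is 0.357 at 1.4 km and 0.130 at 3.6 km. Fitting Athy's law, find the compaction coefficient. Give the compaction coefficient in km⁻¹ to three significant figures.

Athy: φ(d) = φ₀ e^(−βd) ⇒ φ₁/φ₂ = e^{β(d₂−d₁)} ⇒ β = ln(φ₁/φ₂)/(d₂−d₁)
β = ln(0.357/0.13) / (3.6 − 1.4) = ln(2.746) / 2.2 = 1.0102 / 2.2 = 0.4592 km⁻¹

0.459 km⁻¹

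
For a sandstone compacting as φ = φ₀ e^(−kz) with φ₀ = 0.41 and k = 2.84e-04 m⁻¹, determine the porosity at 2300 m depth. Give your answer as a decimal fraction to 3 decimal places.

Working in km (1 km = 1000 m; k in km⁻¹ = k in m⁻¹ × 1000):
φ = φ₀·exp(−k·z) = 0.41 × exp(−0.284 × 2.3) = 0.41 × exp(−0.6532)
  = 0.41 × 0.5204 = 0.2134

0.213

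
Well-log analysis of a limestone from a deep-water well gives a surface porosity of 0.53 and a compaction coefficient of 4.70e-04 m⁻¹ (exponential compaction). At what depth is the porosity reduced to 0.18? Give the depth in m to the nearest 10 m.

2300 m

Working in km (1 km = 1000 m; β in km⁻¹ = β in m⁻¹ × 1000):
Invert Athy's law: z = ln(φ₀/φ) / β
z = ln(0.53/0.18) / 0.47 = ln(2.944) / 0.47 = 1.0799 / 0.47 = 2.298 km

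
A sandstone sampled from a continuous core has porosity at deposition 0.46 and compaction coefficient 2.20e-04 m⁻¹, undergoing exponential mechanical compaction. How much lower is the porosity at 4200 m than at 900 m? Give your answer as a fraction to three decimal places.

Working in km (1 km = 1000 m; β in km⁻¹ = β in m⁻¹ × 1000):
phi(0.9) = 0.46·e^(−0.22×0.9) = 0.3774
phi(4.2) = 0.46·e^(−0.22×4.2) = 0.1826
Δphi = 0.3774 − 0.1826 = 0.1948

0.195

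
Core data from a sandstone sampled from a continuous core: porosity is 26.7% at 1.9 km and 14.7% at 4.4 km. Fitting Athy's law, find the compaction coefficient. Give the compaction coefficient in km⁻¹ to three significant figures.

Athy: n(Z) = n₀ e^(−cZ) ⇒ n₁/n₂ = e^{c(Z₂−Z₁)} ⇒ c = ln(n₁/n₂)/(Z₂−Z₁)
c = ln(0.267/0.147) / (4.4 − 1.9) = ln(1.816) / 2.5 = 0.5968 / 2.5 = 0.2387 km⁻¹

0.239 km⁻¹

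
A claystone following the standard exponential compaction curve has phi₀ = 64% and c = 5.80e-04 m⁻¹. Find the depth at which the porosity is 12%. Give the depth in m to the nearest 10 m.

2890 m

Working in km (1 km = 1000 m; c in km⁻¹ = c in m⁻¹ × 1000):
Invert Athy's law: d = ln(phi₀/phi) / c
d = ln(0.64/0.12) / 0.58 = ln(5.333) / 0.58 = 1.6740 / 0.58 = 2.886 km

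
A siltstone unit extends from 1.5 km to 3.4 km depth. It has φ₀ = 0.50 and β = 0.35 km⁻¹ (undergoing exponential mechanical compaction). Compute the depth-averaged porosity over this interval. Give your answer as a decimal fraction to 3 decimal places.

⟨φ⟩ = (1/(d₂−d₁)) ∫ φ₀ e^(−βd) dd = φ₀·(e^(−β·d₁) − e^(−β·d₂)) / (β·(d₂−d₁))
e^(−0.35×1.5) = 0.5916; e^(−0.35×3.4) = 0.3042
⟨φ⟩ = 0.5 × (0.5916 − 0.3042) / (0.35 × 1.9) = 0.5 × 0.4321 = 0.2160

0.216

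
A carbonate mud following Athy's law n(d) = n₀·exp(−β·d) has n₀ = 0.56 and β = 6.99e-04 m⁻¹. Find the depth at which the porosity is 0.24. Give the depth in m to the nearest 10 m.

Working in km (1 km = 1000 m; β in km⁻¹ = β in m⁻¹ × 1000):
Invert Athy's law: d = ln(n₀/n) / β
d = ln(0.56/0.24) / 0.699 = ln(2.333) / 0.699 = 0.8473 / 0.699 = 1.212 km

1210 m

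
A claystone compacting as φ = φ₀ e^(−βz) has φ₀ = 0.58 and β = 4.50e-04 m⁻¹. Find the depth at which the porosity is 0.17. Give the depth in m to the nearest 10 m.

2730 m

Working in km (1 km = 1000 m; β in km⁻¹ = β in m⁻¹ × 1000):
Invert Athy's law: z = ln(φ₀/φ) / β
z = ln(0.58/0.17) / 0.45 = ln(3.412) / 0.45 = 1.2272 / 0.45 = 2.727 km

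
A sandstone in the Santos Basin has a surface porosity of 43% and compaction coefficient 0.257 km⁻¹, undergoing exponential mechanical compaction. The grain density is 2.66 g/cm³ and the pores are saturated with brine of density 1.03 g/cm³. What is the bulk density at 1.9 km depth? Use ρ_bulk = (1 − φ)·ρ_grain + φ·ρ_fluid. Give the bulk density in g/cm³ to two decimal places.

Porosity at depth: phi = 0.43·exp(−0.257×1.9) = 0.43×0.6137 = 0.2639
Bulk density: ρ_b = (1−phi)ρ_g + phi·ρ_f = 0.7361×2.66 + 0.2639×1.03
       = 1.958 + 0.272 = 2.230 g/cm³

2.23 g/cm³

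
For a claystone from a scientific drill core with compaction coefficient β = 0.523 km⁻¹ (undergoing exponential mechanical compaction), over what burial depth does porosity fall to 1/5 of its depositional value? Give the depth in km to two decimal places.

n/n₀ = 1/5 ⇒ exp(−β·z) = 1/5 ⇒ z = ln(5) / β
z = 1.6094 / 0.523 = 3.077 km

3.08 km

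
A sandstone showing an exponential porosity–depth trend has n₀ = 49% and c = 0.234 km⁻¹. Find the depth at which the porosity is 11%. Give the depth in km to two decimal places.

Invert Athy's law: z = ln(n₀/n) / c
z = ln(0.49/0.11) / 0.234 = ln(4.455) / 0.234 = 1.4939 / 0.234 = 6.384 km

6.38 km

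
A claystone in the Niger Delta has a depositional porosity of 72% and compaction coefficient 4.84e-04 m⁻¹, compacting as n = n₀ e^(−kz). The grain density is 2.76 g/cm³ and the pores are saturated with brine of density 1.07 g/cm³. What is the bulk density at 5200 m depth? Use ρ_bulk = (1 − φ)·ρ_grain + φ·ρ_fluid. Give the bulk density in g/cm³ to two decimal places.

Working in km (1 km = 1000 m; k in km⁻¹ = k in m⁻¹ × 1000):
Porosity at depth: n = 0.72·exp(−0.484×5.2) = 0.72×0.0807 = 0.0581
Bulk density: ρ_b = (1−n)ρ_g + n·ρ_f = 0.9419×2.76 + 0.0581×1.07
       = 2.600 + 0.062 = 2.662 g/cm³

2.66 g/cm³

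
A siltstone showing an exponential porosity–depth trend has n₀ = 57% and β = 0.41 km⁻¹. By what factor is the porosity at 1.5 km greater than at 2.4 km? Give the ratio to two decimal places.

n(z₁)/n(z₂) = e^(−β·z₁)/e^(−β·z₂) = e^{β(z₂−z₁)}
= exp(0.41 × 0.9) = exp(0.369) = 1.4463

1.45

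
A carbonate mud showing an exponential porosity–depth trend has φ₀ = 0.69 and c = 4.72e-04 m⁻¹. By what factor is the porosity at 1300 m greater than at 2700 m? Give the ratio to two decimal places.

Working in km (1 km = 1000 m; c in km⁻¹ = c in m⁻¹ × 1000):
φ(z₁)/φ(z₂) = e^(−c·z₁)/e^(−c·z₂) = e^{c(z₂−z₁)}
= exp(0.472 × 1.4) = exp(0.6608) = 1.9363

1.94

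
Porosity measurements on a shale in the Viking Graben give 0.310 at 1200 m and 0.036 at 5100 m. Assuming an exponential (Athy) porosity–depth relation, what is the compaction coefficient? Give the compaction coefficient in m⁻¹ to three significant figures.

Working in km (1 km = 1000 m; c in km⁻¹ = c in m⁻¹ × 1000):
Athy: phi(Z) = phi₀ e^(−cZ) ⇒ phi₁/phi₂ = e^{c(Z₂−Z₁)} ⇒ c = ln(phi₁/phi₂)/(Z₂−Z₁)
c = ln(0.31/0.036) / (5.1 − 1.2) = ln(8.611) / 3.9 = 2.1531 / 3.9 = 0.5521 km⁻¹

0.000552 m⁻¹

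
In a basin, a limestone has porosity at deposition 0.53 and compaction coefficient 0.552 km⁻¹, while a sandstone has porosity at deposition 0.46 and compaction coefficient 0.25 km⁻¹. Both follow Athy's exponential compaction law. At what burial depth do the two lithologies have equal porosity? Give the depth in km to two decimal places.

0.47 km

Set phi₀ₐ e^(−cₐZ) = phi₀ᵦ e^(−cᵦZ) ⇒ ln(phi₀ₐ/phi₀ᵦ) = (cₐ − cᵦ)·Z
Z = ln(0.53/0.46) / (0.552 − 0.25) = 0.1417 / 0.302 = 0.469 km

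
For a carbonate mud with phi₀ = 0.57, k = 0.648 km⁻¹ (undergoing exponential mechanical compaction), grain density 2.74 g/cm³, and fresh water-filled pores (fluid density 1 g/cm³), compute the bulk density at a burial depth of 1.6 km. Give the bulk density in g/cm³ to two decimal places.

Porosity at depth: phi = 0.57·exp(−0.648×1.6) = 0.57×0.3546 = 0.2021
Bulk density: ρ_b = (1−phi)ρ_g + phi·ρ_f = 0.7979×2.74 + 0.2021×1
       = 2.186 + 0.202 = 2.388 g/cm³

2.39 g/cm³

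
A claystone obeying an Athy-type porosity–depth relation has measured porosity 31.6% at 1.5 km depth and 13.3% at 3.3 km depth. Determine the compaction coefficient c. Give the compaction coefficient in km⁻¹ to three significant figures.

0.481 km⁻¹

Athy: φ(Z) = φ₀ e^(−cZ) ⇒ φ₁/φ₂ = e^{c(Z₂−Z₁)} ⇒ c = ln(φ₁/φ₂)/(Z₂−Z₁)
c = ln(0.316/0.133) / (3.3 − 1.5) = ln(2.376) / 1.8 = 0.8654 / 1.8 = 0.4808 km⁻¹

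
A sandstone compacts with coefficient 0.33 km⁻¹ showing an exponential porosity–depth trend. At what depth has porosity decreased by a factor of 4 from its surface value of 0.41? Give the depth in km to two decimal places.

4.20 km

n/n₀ = 1/4 ⇒ exp(−β·d) = 1/4 ⇒ d = ln(4) / β
d = 1.3863 / 0.33 = 4.201 km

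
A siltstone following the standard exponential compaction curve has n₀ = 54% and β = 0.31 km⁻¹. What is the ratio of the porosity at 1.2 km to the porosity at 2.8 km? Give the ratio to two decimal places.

n(z₁)/n(z₂) = e^(−β·z₁)/e^(−β·z₂) = e^{β(z₂−z₁)}
= exp(0.31 × 1.6) = exp(0.496) = 1.6421

1.64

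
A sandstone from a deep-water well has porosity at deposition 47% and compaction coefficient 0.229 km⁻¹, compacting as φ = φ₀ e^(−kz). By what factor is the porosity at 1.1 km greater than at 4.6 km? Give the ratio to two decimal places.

φ(z₁)/φ(z₂) = e^(−k·z₁)/e^(−k·z₂) = e^{k(z₂−z₁)}
= exp(0.229 × 3.5) = exp(0.8015) = 2.2289

2.23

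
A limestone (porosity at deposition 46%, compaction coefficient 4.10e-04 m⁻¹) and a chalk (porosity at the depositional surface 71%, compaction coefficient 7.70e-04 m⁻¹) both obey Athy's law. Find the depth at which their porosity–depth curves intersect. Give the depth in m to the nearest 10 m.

Working in km (1 km = 1000 m; k in km⁻¹ = k in m⁻¹ × 1000):
Set phi₀ₐ e^(−kₐZ) = phi₀ᵦ e^(−kᵦZ) ⇒ ln(phi₀ₐ/phi₀ᵦ) = (kₐ − kᵦ)·Z
Z = ln(0.46/0.71) / (0.41 − 0.77) = -0.4340 / -0.36 = 1.206 km

1210 m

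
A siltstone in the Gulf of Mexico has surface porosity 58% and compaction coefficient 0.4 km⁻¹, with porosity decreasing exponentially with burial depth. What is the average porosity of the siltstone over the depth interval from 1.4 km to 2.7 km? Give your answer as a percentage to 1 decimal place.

⟨n⟩ = (1/(Z₂−Z₁)) ∫ n₀ e^(−βZ) dZ = n₀·(e^(−β·Z₁) − e^(−β·Z₂)) / (β·(Z₂−Z₁))
e^(−0.4×1.4) = 0.5712; e^(−0.4×2.7) = 0.3396
⟨n⟩ = 0.58 × (0.5712 − 0.3396) / (0.4 × 1.3) = 0.58 × 0.4454 = 0.2583

25.8%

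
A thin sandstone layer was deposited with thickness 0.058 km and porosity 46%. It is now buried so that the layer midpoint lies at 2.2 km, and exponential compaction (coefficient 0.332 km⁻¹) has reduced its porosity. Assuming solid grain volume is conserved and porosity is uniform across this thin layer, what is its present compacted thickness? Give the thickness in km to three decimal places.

Porosity at 2.2 km: phi = 0.46·exp(−0.332×2.2) = 0.2216
Solid-volume conservation: h(1−phi) = h₀(1−phi₀) ⇒ h = h₀·(1−phi₀)/(1−phi)
h = 0.058 × (1 − 0.46)/(1 − 0.2216) = 0.058 × 0.6937 = 0.0402 km

0.040 km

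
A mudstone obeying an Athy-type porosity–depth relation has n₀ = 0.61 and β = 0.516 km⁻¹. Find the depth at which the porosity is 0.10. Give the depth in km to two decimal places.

3.50 km

Invert Athy's law: d = ln(n₀/n) / β
d = ln(0.61/0.1) / 0.516 = ln(6.1) / 0.516 = 1.8083 / 0.516 = 3.504 km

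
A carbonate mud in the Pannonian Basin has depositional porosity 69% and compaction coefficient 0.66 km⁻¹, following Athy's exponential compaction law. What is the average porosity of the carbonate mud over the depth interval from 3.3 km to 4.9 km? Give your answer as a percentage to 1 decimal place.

4.8%

⟨n⟩ = (1/(z₂−z₁)) ∫ n₀ e^(−kz) dz = n₀·(e^(−k·z₁) − e^(−k·z₂)) / (k·(z₂−z₁))
e^(−0.66×3.3) = 0.1133; e^(−0.66×4.9) = 0.0394
⟨n⟩ = 0.69 × (0.1133 − 0.0394) / (0.66 × 1.6) = 0.69 × 0.0700 = 0.0483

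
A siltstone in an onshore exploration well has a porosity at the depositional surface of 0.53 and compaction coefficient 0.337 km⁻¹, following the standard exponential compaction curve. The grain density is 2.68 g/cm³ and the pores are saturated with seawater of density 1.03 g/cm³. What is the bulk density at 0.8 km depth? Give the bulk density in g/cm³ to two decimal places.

2.01 g/cm³

Porosity at depth: phi = 0.53·exp(−0.337×0.8) = 0.53×0.7637 = 0.4048
Bulk density: ρ_b = (1−phi)ρ_g + phi·ρ_f = 0.5952×2.68 + 0.4048×1.03
       = 1.595 + 0.417 = 2.012 g/cm³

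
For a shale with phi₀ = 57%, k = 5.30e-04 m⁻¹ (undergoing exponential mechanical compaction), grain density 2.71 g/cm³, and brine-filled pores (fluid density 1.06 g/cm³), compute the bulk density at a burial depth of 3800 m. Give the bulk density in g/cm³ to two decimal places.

Working in km (1 km = 1000 m; k in km⁻¹ = k in m⁻¹ × 1000):
Porosity at depth: phi = 0.57·exp(−0.53×3.8) = 0.57×0.1335 = 0.0761
Bulk density: ρ_b = (1−phi)ρ_g + phi·ρ_f = 0.9239×2.71 + 0.0761×1.06
       = 2.504 + 0.081 = 2.584 g/cm³

2.58 g/cm³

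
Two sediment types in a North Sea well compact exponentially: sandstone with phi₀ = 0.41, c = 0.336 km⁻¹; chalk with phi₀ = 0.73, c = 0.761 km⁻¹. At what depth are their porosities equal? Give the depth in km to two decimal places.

Set phi₀ₐ e^(−cₐd) = phi₀ᵦ e^(−cᵦd) ⇒ ln(phi₀ₐ/phi₀ᵦ) = (cₐ − cᵦ)·d
d = ln(0.41/0.73) / (0.336 − 0.761) = -0.5769 / -0.425 = 1.357 km

1.36 km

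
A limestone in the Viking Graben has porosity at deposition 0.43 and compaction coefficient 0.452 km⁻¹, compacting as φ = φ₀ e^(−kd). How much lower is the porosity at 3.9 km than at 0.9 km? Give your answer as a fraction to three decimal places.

φ(0.9) = 0.43·e^(−0.452×0.9) = 0.2863
φ(3.9) = 0.43·e^(−0.452×3.9) = 0.0738
Δφ = 0.2863 − 0.0738 = 0.2125

0.213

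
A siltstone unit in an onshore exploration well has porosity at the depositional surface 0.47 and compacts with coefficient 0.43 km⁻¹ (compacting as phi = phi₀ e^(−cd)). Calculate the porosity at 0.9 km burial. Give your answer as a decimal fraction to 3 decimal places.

phi = phi₀·exp(−c·d) = 0.47 × exp(−0.43 × 0.9) = 0.47 × exp(−0.387)
  = 0.47 × 0.6791 = 0.3192

0.319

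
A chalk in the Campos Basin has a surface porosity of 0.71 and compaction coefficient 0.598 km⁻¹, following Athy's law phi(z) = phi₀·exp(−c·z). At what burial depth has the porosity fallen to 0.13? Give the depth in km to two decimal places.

2.84 km

Invert Athy's law: z = ln(phi₀/phi) / c
z = ln(0.71/0.13) / 0.598 = ln(5.462) / 0.598 = 1.6977 / 0.598 = 2.839 km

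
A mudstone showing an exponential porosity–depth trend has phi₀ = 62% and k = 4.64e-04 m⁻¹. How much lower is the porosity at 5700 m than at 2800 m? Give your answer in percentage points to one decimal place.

12.5 percentage points

Working in km (1 km = 1000 m; k in km⁻¹ = k in m⁻¹ × 1000):
phi(2.8) = 0.62·e^(−0.464×2.8) = 0.1691
phi(5.7) = 0.62·e^(−0.464×5.7) = 0.0440
Δphi = 0.1691 − 0.0440 = 0.1251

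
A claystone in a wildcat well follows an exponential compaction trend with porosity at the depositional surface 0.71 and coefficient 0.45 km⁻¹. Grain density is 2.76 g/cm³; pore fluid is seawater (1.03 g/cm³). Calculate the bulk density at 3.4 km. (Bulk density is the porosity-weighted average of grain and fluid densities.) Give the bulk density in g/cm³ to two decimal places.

2.49 g/cm³

Porosity at depth: phi = 0.71·exp(−0.45×3.4) = 0.71×0.2165 = 0.1537
Bulk density: ρ_b = (1−phi)ρ_g + phi·ρ_f = 0.8463×2.76 + 0.1537×1.03
       = 2.336 + 0.158 = 2.494 g/cm³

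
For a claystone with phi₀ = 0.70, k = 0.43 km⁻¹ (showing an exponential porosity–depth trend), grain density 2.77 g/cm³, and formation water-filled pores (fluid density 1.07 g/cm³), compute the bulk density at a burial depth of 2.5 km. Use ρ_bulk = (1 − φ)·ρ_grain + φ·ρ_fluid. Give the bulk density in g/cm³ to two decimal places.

Porosity at depth: phi = 0.7·exp(−0.43×2.5) = 0.7×0.3413 = 0.2389
Bulk density: ρ_b = (1−phi)ρ_g + phi·ρ_f = 0.7611×2.77 + 0.2389×1.07
       = 2.108 + 0.256 = 2.364 g/cm³

2.36 g/cm³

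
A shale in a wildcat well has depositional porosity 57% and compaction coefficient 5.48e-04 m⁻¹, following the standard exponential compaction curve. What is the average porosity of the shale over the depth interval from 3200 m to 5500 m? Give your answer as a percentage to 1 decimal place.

Working in km (1 km = 1000 m; k in km⁻¹ = k in m⁻¹ × 1000):
⟨φ⟩ = (1/(Z₂−Z₁)) ∫ φ₀ e^(−kZ) dZ = φ₀·(e^(−k·Z₁) − e^(−k·Z₂)) / (k·(Z₂−Z₁))
e^(−0.548×3.2) = 0.1731; e^(−0.548×5.5) = 0.0491
⟨φ⟩ = 0.57 × (0.1731 − 0.0491) / (0.548 × 2.3) = 0.57 × 0.0984 = 0.0561

5.6%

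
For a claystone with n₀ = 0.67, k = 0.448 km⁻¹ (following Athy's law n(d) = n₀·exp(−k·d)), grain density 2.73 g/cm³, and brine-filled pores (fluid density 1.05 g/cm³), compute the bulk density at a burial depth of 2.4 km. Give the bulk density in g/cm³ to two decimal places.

Porosity at depth: n = 0.67·exp(−0.448×2.4) = 0.67×0.3412 = 0.2286
Bulk density: ρ_b = (1−n)ρ_g + n·ρ_f = 0.7714×2.73 + 0.2286×1.05
       = 2.106 + 0.240 = 2.346 g/cm³

2.35 g/cm³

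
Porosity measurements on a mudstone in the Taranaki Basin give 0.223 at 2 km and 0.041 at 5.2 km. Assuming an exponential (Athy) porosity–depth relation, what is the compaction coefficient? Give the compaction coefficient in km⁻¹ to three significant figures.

0.529 km⁻¹

Athy: n(d) = n₀ e^(−kd) ⇒ n₁/n₂ = e^{k(d₂−d₁)} ⇒ k = ln(n₁/n₂)/(d₂−d₁)
k = ln(0.223/0.041) / (5.2 − 2) = ln(5.439) / 3.2 = 1.6936 / 3.2 = 0.5292 km⁻¹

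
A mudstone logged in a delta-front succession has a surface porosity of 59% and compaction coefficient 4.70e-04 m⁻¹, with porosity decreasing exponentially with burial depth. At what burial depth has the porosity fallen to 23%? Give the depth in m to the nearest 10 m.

Working in km (1 km = 1000 m; β in km⁻¹ = β in m⁻¹ × 1000):
Invert Athy's law: z = ln(phi₀/phi) / β
z = ln(0.59/0.23) / 0.47 = ln(2.565) / 0.47 = 0.9420 / 0.47 = 2.004 km

2000 m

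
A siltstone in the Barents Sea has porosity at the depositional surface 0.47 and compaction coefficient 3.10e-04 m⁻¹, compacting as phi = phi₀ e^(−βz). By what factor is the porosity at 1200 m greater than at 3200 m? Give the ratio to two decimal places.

Working in km (1 km = 1000 m; β in km⁻¹ = β in m⁻¹ × 1000):
phi(z₁)/phi(z₂) = e^(−β·z₁)/e^(−β·z₂) = e^{β(z₂−z₁)}
= exp(0.31 × 2) = exp(0.62) = 1.8589

1.86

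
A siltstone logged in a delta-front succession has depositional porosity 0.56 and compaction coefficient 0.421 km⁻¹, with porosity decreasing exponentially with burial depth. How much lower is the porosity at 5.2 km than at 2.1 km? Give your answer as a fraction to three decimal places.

n(2.1) = 0.56·e^(−0.421×2.1) = 0.2313
n(5.2) = 0.56·e^(−0.421×5.2) = 0.0627
Δn = 0.2313 − 0.0627 = 0.1686

0.169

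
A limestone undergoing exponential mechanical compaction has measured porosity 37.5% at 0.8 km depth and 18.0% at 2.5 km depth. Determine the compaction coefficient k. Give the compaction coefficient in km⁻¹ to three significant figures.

0.432 km⁻¹

Athy: n(Z) = n₀ e^(−kZ) ⇒ n₁/n₂ = e^{k(Z₂−Z₁)} ⇒ k = ln(n₁/n₂)/(Z₂−Z₁)
k = ln(0.375/0.18) / (2.5 − 0.8) = ln(2.083) / 1.7 = 0.7340 / 1.7 = 0.4317 km⁻¹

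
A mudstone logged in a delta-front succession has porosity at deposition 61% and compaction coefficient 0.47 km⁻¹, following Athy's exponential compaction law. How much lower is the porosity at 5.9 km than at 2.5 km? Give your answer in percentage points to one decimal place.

φ(2.5) = 0.61·e^(−0.47×2.5) = 0.1884
φ(5.9) = 0.61·e^(−0.47×5.9) = 0.0381
Δφ = 0.1884 − 0.0381 = 0.1503

15.0 percentage points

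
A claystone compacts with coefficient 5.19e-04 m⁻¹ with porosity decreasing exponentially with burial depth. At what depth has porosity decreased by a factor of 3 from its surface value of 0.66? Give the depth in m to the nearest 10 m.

2120 m

Working in km (1 km = 1000 m; c in km⁻¹ = c in m⁻¹ × 1000):
n/n₀ = 1/3 ⇒ exp(−c·Z) = 1/3 ⇒ Z = ln(3) / c
Z = 1.0986 / 0.519 = 2.117 km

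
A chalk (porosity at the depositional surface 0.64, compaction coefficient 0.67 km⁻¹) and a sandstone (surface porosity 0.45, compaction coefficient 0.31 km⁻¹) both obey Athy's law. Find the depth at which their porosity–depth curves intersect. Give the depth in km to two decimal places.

Set phi₀ₐ e^(−cₐZ) = phi₀ᵦ e^(−cᵦZ) ⇒ ln(phi₀ₐ/phi₀ᵦ) = (cₐ − cᵦ)·Z
Z = ln(0.64/0.45) / (0.67 − 0.31) = 0.3522 / 0.36 = 0.978 km

0.98 km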